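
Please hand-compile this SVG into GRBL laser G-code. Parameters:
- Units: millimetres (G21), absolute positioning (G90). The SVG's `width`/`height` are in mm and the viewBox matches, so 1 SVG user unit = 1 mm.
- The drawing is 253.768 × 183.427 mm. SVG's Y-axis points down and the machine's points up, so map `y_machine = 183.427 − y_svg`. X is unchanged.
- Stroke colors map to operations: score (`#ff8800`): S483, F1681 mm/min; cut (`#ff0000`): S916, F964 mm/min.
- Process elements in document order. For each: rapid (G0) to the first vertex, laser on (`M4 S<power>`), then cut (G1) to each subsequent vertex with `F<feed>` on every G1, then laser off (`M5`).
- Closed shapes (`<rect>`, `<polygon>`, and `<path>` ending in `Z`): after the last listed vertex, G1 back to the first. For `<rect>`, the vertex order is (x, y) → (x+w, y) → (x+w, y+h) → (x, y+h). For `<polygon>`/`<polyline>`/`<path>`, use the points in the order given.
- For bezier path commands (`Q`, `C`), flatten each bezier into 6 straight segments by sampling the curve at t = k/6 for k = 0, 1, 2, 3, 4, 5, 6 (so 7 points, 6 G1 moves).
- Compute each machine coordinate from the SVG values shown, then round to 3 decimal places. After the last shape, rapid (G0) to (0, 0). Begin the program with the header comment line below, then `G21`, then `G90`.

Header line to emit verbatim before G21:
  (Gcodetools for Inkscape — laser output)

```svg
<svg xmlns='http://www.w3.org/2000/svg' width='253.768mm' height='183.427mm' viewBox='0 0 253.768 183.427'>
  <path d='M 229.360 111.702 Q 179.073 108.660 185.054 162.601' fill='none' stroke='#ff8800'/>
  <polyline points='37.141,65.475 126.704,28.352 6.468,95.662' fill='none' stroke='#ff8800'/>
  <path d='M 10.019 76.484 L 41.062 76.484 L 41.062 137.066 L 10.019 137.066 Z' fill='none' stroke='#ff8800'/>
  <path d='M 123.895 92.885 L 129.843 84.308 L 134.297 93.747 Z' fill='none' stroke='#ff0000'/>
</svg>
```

(Gcodetools for Inkscape — laser output)
G21
G90
G0 X229.360 Y71.725
M4 S483
G1 X214.161 Y71.156 F1681
G1 X202.087 Y67.422 F1681
G1 X193.140 Y60.521 F1681
G1 X187.319 Y50.455 F1681
G1 X184.623 Y37.223 F1681
G1 X185.054 Y20.826 F1681
M5
G0 X37.141 Y117.952
M4 S483
G1 X126.704 Y155.075 F1681
G1 X6.468 Y87.765 F1681
M5
G0 X10.019 Y106.943
M4 S483
G1 X41.062 Y106.943 F1681
G1 X41.062 Y46.361 F1681
G1 X10.019 Y46.361 F1681
G1 X10.019 Y106.943 F1681
M5
G0 X123.895 Y90.542
M4 S916
G1 X129.843 Y99.119 F964
G1 X134.297 Y89.680 F964
G1 X123.895 Y90.542 F964
M5
G0 X0.000 Y0.000

Since the viewBox matches the mm dimensions, user units are millimetres directly. The only transform is the Y-flip y_m = 183.427 − y_svg.

Shape 1 is a quadratic bezier drawn with `<path>`. Its stroke #ff8800 means score at S483, F1681. After flipping Y the toolpath is (229.360,71.725) → (214.161,71.156) → (202.087,67.422) → (193.140,60.521) → (187.319,50.455) → (184.623,37.223) → (185.054,20.826).

Shape 2 is a open polyline drawn with `<polyline>`. Its stroke #ff8800 means score at S483, F1681. After flipping Y the toolpath is (37.141,117.952) → (126.704,155.075) → (6.468,87.765).

Shape 3 is a rectangle drawn with `<path>`. Its stroke #ff8800 means score at S483, F1681. After flipping Y the toolpath is (10.019,106.943) → (41.062,106.943) → (41.062,46.361) → (10.019,46.361) → (10.019,106.943), returning to the start.

Shape 4 is a regular polygon drawn with `<path>`. Its stroke #ff0000 means cut at S916, F964. After flipping Y the toolpath is (123.895,90.542) → (129.843,99.119) → (134.297,89.680) → (123.895,90.542), returning to the start.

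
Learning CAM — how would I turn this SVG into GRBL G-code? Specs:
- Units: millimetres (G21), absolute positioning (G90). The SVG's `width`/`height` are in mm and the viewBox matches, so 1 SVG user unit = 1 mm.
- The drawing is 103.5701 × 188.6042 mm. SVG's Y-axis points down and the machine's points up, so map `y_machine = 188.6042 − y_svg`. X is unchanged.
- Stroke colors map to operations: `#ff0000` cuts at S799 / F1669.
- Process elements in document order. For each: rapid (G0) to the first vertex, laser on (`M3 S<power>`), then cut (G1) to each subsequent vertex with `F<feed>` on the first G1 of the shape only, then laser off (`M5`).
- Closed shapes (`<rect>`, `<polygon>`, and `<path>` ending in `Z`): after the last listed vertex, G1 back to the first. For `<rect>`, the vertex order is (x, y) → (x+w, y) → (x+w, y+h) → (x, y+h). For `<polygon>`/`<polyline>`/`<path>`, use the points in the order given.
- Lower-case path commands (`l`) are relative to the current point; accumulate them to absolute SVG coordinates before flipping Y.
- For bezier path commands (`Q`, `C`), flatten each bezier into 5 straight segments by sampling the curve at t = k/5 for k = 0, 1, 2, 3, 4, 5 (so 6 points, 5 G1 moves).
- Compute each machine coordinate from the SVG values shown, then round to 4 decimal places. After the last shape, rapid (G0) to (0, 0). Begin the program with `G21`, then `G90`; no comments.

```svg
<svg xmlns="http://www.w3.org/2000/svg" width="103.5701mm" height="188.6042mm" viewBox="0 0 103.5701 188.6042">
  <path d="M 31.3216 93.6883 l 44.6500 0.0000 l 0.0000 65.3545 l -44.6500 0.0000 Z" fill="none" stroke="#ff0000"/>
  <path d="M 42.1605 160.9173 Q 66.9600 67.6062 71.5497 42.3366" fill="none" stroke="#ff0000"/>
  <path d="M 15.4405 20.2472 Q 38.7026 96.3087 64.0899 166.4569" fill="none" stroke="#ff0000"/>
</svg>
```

Since the viewBox matches the mm dimensions, user units are millimetres directly. The only transform is the Y-flip y_m = 188.6042 − y_svg.

Shape 1 is a rectangle drawn with `<path>`. Its stroke #ff0000 means cut at S799, F1669. After flipping Y the toolpath is (31.3216,94.9159) → (75.9716,94.9159) → (75.9716,29.5614) → (31.3216,29.5614) → (31.3216,94.9159), returning to the start.

Shape 2 is a quadratic bezier drawn with `<path>`. Its stroke #ff0000 means cut at S799, F1669. After flipping Y the toolpath is (42.1605,27.6869) → (51.2719,62.2897) → (58.7665,91.4491) → (64.6444,115.1653) → (68.9054,133.4381) → (71.5497,146.2676).

Shape 3 is a quadratic bezier drawn with `<path>`. Its stroke #ff0000 means cut at S799, F1669. After flipping Y the toolpath is (15.4405,168.3570) → (24.8303,138.1689) → (34.3902,108.4539) → (44.1201,79.2120) → (54.0200,50.4431) → (64.0899,22.1473).

G21
G90
G0 X31.3216 Y94.9159
M3 S799
G1 X75.9716 Y94.9159 F1669
G1 X75.9716 Y29.5614
G1 X31.3216 Y29.5614
G1 X31.3216 Y94.9159
M5
G0 X42.1605 Y27.6869
M3 S799
G1 X51.2719 Y62.2897 F1669
G1 X58.7665 Y91.4491
G1 X64.6444 Y115.1653
G1 X68.9054 Y133.4381
G1 X71.5497 Y146.2676
M5
G0 X15.4405 Y168.3570
M3 S799
G1 X24.8303 Y138.1689 F1669
G1 X34.3902 Y108.4539
G1 X44.1201 Y79.2120
G1 X54.0200 Y50.4431
G1 X64.0899 Y22.1473
M5
G0 X0.0000 Y0.0000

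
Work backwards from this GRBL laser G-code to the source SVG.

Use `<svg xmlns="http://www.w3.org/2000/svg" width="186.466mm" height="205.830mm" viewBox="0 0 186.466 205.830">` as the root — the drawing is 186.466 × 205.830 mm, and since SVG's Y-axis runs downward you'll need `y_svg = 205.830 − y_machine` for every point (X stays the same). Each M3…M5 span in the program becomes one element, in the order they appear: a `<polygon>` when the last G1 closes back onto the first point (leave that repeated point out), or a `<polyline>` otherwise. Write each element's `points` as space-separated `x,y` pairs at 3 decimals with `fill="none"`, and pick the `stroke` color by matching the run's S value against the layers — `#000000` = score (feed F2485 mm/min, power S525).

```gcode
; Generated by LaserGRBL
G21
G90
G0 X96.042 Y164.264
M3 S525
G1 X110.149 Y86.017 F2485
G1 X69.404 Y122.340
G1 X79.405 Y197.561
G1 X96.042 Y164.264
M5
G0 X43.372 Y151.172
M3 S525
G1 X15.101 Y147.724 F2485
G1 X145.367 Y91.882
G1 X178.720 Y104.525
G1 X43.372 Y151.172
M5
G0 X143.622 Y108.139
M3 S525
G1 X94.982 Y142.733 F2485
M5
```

Each laser-on run becomes one SVG element. Flip Y back into SVG space with y_svg = 205.830 − y_machine. Every run uses S525, so all elements get stroke `#000000` (score).

Run 1: The run returns to its start, so emit a `<polygon>` with points (Y-flipped): 96.042,41.566 110.149,119.813 69.404,83.490 79.405,8.269.

Run 2: The run returns to its start, so emit a `<polygon>` with points (Y-flipped): 43.372,54.658 15.101,58.106 145.367,113.948 178.720,101.305.

Run 3: The run is open, so emit a `<polyline>` with points (Y-flipped): 143.622,97.691 94.982,63.097.

<svg xmlns="http://www.w3.org/2000/svg" width="186.466mm" height="205.830mm" viewBox="0 0 186.466 205.830">
  <polygon points="96.042,41.566 110.149,119.813 69.404,83.490 79.405,8.269" fill="none" stroke="#000000"/>
  <polygon points="43.372,54.658 15.101,58.106 145.367,113.948 178.720,101.305" fill="none" stroke="#000000"/>
  <polyline points="143.622,97.691 94.982,63.097" fill="none" stroke="#000000"/>
</svg>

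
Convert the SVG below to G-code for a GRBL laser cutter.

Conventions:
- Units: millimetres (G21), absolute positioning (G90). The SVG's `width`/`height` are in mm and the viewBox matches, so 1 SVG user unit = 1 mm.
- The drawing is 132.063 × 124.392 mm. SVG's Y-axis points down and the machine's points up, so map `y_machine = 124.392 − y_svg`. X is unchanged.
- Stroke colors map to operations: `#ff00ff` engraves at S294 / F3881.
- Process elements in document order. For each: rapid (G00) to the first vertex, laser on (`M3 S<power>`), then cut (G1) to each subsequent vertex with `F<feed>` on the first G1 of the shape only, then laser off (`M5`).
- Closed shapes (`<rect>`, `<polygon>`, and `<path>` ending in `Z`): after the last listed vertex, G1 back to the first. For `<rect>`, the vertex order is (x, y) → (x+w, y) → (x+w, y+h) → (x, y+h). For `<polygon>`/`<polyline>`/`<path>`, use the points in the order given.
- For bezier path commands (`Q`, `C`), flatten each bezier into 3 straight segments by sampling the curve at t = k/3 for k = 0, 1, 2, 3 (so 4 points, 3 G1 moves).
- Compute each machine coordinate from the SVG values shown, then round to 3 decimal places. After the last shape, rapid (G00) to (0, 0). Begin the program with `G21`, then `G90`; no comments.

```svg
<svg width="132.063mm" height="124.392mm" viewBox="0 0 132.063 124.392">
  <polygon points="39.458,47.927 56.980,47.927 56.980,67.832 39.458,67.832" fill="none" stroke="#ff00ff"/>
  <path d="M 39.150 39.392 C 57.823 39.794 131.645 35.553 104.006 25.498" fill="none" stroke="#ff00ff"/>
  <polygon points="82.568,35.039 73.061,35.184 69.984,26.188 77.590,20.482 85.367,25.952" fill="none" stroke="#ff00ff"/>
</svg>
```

G21
G90
G00 X39.458 Y76.465
M3 S294
G1 X56.980 Y76.465 F3881
G1 X56.980 Y56.560
G1 X39.458 Y56.560
G1 X39.458 Y76.465
M5
G00 X39.150 Y85.000
M3 S294
G1 X70.406 Y86.189 F3881
G1 X103.625 Y90.734
G1 X104.006 Y98.894
M5
G00 X82.568 Y89.353
M3 S294
G1 X73.061 Y89.208 F3881
G1 X69.984 Y98.204
G1 X77.590 Y103.910
G1 X85.367 Y98.440
G1 X82.568 Y89.353
M5
G00 X0.000 Y0.000

Since the viewBox matches the mm dimensions, user units are millimetres directly. The only transform is the Y-flip y_m = 124.392 − y_svg.

Shape 1 is a rectangle drawn with `<polygon>`. Its stroke #ff00ff means engrave at S294, F3881. After flipping Y the toolpath is (39.458,76.465) → (56.980,76.465) → (56.980,56.560) → (39.458,56.560) → (39.458,76.465), returning to the start.

Shape 2 is a cubic bezier drawn with `<path>`. Its stroke #ff00ff means engrave at S294, F3881. After flipping Y the toolpath is (39.150,85.000) → (70.406,86.189) → (103.625,90.734) → (104.006,98.894).

Shape 3 is a regular polygon drawn with `<polygon>`. Its stroke #ff00ff means engrave at S294, F3881. After flipping Y the toolpath is (82.568,89.353) → (73.061,89.208) → (69.984,98.204) → (77.590,103.910) → (85.367,98.440) → (82.568,89.353), returning to the start.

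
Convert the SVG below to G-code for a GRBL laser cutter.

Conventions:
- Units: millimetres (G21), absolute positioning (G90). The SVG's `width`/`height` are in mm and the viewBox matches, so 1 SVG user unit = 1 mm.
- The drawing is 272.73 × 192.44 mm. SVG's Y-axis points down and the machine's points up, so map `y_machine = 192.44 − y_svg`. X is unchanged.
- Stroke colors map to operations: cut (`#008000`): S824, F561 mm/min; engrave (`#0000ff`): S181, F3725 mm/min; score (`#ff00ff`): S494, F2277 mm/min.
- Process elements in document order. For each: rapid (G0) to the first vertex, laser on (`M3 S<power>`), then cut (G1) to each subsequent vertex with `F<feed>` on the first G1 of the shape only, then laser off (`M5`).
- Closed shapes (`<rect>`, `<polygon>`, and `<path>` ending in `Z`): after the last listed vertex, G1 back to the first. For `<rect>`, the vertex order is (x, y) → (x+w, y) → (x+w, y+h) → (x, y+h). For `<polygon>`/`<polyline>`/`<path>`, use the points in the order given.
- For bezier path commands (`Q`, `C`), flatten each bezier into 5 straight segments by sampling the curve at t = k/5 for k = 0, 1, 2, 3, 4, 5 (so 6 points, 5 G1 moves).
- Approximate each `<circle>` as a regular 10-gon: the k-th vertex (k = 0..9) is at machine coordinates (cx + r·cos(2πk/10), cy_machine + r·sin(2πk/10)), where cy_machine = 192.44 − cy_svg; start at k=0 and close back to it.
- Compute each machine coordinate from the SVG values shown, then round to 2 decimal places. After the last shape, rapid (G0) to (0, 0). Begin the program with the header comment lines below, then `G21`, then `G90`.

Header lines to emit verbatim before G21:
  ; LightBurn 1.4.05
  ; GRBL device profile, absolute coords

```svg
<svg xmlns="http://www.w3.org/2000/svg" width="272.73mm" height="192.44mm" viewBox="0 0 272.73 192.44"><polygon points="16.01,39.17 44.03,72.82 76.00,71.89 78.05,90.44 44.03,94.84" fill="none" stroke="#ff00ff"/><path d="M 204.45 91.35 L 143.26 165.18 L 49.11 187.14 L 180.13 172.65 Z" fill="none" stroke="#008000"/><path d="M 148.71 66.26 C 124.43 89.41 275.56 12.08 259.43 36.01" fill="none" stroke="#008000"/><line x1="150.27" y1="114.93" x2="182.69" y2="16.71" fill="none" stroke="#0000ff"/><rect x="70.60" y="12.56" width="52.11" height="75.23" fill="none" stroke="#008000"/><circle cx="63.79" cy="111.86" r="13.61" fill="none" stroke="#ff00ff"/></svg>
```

1 u = 1 mm; y_m = 192.44 − y.

[1] `<polygon>` closed polygon, #ff00ff→score S494 F2277: (16.01,153.27) → (44.03,119.62) → (76.00,120.55) → (78.05,102.00) → (44.03,97.60) → (16.01,153.27) (closed)

[2] `<path>` closed polygon, #008000→cut S824 F561: (204.45,101.09) → (143.26,27.26) → (49.11,5.30) → (180.13,19.79) → (204.45,101.09) (closed)

[3] `<path>` cubic bezier, #008000→cut S824 F561: (148.71,126.18) → (152.45,122.73) → (181.84,133.72) → (220.43,149.45) → (251.78,160.25) → (259.43,156.43)

[4] `<line>` line segment, #0000ff→engrave S181 F3725: (150.27,77.51) → (182.69,175.73)

[5] `<rect>` rectangle, #008000→cut S824 F561: (70.60,179.88) → (122.71,179.88) → (122.71,104.65) → (70.60,104.65) → (70.60,179.88) (closed)

[6] `<circle>` circle, #ff00ff→score S494 F2277: (77.40,80.58) → (74.80,88.58) → (68.00,93.52) → (59.58,93.52) → (52.78,88.58) → (50.18,80.58) → (52.78,72.58) → (59.58,67.64) → (68.00,67.64) → (74.80,72.58) → (77.40,80.58) (closed)

; LightBurn 1.4.05
; GRBL device profile, absolute coords
G21
G90
G0 X16.01 Y153.27
M3 S494
G1 X44.03 Y119.62 F2277
G1 X76.00 Y120.55
G1 X78.05 Y102.00
G1 X44.03 Y97.60
G1 X16.01 Y153.27
M5
G0 X204.45 Y101.09
M3 S824
G1 X143.26 Y27.26 F561
G1 X49.11 Y5.30
G1 X180.13 Y19.79
G1 X204.45 Y101.09
M5
G0 X148.71 Y126.18
M3 S824
G1 X152.45 Y122.73 F561
G1 X181.84 Y133.72
G1 X220.43 Y149.45
G1 X251.78 Y160.25
G1 X259.43 Y156.43
M5
G0 X150.27 Y77.51
M3 S181
G1 X182.69 Y175.73 F3725
M5
G0 X70.60 Y179.88
M3 S824
G1 X122.71 Y179.88 F561
G1 X122.71 Y104.65
G1 X70.60 Y104.65
G1 X70.60 Y179.88
M5
G0 X77.40 Y80.58
M3 S494
G1 X74.80 Y88.58 F2277
G1 X68.00 Y93.52
G1 X59.58 Y93.52
G1 X52.78 Y88.58
G1 X50.18 Y80.58
G1 X52.78 Y72.58
G1 X59.58 Y67.64
G1 X68.00 Y67.64
G1 X74.80 Y72.58
G1 X77.40 Y80.58
M5
G0 X0.00 Y0.00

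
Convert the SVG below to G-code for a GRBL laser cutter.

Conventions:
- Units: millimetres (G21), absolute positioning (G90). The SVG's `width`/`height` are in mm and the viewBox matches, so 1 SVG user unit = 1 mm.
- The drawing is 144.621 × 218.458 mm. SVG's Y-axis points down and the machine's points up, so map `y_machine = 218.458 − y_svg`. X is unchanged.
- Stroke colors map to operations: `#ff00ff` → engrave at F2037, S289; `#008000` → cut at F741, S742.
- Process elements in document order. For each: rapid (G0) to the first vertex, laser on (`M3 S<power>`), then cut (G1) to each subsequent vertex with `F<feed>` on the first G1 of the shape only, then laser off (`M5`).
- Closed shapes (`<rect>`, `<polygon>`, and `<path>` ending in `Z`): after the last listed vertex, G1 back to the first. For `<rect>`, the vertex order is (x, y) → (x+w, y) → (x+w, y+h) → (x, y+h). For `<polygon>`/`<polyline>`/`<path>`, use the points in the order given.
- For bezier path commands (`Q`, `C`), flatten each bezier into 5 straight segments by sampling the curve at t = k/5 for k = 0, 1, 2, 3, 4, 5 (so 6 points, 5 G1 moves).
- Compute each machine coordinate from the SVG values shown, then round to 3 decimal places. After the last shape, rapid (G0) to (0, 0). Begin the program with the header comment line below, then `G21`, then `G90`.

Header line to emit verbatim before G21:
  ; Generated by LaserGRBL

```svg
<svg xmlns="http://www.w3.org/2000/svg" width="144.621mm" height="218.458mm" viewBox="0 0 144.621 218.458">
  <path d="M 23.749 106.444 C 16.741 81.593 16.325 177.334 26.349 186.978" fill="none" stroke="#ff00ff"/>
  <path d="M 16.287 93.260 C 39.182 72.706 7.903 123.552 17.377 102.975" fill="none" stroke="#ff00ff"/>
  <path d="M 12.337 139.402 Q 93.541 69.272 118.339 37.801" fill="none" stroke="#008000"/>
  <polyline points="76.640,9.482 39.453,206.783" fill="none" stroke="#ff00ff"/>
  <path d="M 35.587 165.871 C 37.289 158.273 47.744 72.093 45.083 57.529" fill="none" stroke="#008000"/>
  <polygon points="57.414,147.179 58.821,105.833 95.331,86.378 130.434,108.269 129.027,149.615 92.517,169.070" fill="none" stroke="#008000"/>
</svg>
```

; Generated by LaserGRBL
G21
G90
G0 X23.749 Y112.014
M3 S289
G1 X20.366 Y114.107 F2037
G1 X18.750 Y97.179
G1 X19.085 Y71.151
G1 X21.557 Y45.945
G1 X26.349 Y31.480
M5
G0 X16.287 Y125.198
M3 S289
G1 X24.283 Y130.105 F2037
G1 X23.833 Y124.731
G1 X19.494 Y115.933
G1 X15.824 Y110.565
G1 X17.377 Y115.483
M5
G0 X12.337 Y79.056
M3 S742
G1 X42.562 Y105.562 F741
G1 X68.275 Y128.975
G1 X89.476 Y149.295
G1 X106.164 Y166.522
G1 X118.339 Y180.657
M5
G0 X76.640 Y208.976
M3 S289
G1 X39.453 Y11.675 F2037
M5
G0 X35.587 Y52.587
M3 S742
G1 X37.484 Y65.374 F741
G1 X40.431 Y89.811
G1 X43.380 Y118.689
G1 X45.281 Y144.798
G1 X45.083 Y160.929
M5
G0 X57.414 Y71.279
M3 S742
G1 X58.821 Y112.625 F741
G1 X95.331 Y132.080
G1 X130.434 Y110.189
G1 X129.027 Y68.843
G1 X92.517 Y49.388
G1 X57.414 Y71.279
M5
G0 X0.000 Y0.000

Since the viewBox matches the mm dimensions, user units are millimetres directly. The only transform is the Y-flip y_m = 218.458 − y_svg.

Shape 1 is a cubic bezier drawn with `<path>`. Its stroke #ff00ff means engrave at S289, F2037. After flipping Y the toolpath is (23.749,112.014) → (20.366,114.107) → (18.750,97.179) → (19.085,71.151) → (21.557,45.945) → (26.349,31.480).

Shape 2 is a cubic bezier drawn with `<path>`. Its stroke #ff00ff means engrave at S289, F2037. After flipping Y the toolpath is (16.287,125.198) → (24.283,130.105) → (23.833,124.731) → (19.494,115.933) → (15.824,110.565) → (17.377,115.483).

Shape 3 is a quadratic bezier drawn with `<path>`. Its stroke #008000 means cut at S742, F741. After flipping Y the toolpath is (12.337,79.056) → (42.562,105.562) → (68.275,128.975) → (89.476,149.295) → (106.164,166.522) → (118.339,180.657).

Shape 4 is a line segment drawn with `<polyline>`. Its stroke #ff00ff means engrave at S289, F2037. After flipping Y the toolpath is (76.640,208.976) → (39.453,11.675).

Shape 5 is a cubic bezier drawn with `<path>`. Its stroke #008000 means cut at S742, F741. After flipping Y the toolpath is (35.587,52.587) → (37.484,65.374) → (40.431,89.811) → (43.380,118.689) → (45.281,144.798) → (45.083,160.929).

Shape 6 is a regular polygon drawn with `<polygon>`. Its stroke #008000 means cut at S742, F741. After flipping Y the toolpath is (57.414,71.279) → (58.821,112.625) → (95.331,132.080) → (130.434,110.189) → (129.027,68.843) → (92.517,49.388) → (57.414,71.279), returning to the start.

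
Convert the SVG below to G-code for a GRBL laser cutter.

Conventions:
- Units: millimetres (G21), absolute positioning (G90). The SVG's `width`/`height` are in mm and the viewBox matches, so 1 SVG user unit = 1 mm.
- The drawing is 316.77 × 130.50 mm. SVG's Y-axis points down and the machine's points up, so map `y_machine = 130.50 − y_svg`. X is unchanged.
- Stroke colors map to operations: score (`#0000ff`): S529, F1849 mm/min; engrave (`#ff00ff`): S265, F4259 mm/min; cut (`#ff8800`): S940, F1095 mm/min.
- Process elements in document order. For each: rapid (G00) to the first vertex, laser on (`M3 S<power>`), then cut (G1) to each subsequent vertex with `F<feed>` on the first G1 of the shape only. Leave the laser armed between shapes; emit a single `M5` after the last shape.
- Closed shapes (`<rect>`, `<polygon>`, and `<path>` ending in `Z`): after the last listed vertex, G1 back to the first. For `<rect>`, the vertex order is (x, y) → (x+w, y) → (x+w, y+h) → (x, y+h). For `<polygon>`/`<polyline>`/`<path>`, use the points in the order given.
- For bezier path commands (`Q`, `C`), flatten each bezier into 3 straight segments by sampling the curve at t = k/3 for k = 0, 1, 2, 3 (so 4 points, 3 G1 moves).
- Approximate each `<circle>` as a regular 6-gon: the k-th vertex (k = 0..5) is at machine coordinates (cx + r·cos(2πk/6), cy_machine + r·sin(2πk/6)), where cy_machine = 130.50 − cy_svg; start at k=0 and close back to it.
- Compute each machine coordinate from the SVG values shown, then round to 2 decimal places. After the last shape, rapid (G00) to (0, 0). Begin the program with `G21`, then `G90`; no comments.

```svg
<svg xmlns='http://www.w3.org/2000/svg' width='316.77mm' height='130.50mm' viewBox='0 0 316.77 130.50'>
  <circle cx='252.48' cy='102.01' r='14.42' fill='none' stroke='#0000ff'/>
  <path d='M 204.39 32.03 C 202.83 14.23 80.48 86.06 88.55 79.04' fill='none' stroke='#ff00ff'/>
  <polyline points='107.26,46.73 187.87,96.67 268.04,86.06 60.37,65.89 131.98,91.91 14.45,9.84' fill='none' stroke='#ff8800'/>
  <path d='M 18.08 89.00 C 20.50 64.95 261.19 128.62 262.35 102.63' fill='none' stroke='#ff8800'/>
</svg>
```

1 u = 1 mm; y_m = 130.50 − y.

[1] `<circle>` circle, #0000ff→score S529 F1849: (266.90,28.49) → (259.69,40.98) → (245.27,40.98) → (238.06,28.49) → (245.27,16.00) → (259.69,16.00) → (266.90,28.49) (closed)

[2] `<path>` cubic bezier, #ff00ff→engrave S265 F4259: (204.39,98.47) → (171.87,92.63) → (114.65,64.48) → (88.55,51.46)

[3] `<polyline>` open polyline, #ff8800→cut S940 F1095: (107.26,83.77) → (187.87,33.83) → (268.04,44.44) → (60.37,64.61) → (131.98,38.59) → (14.45,120.66)

[4] `<path>` cubic bezier, #ff8800→cut S940 F1095: (18.08,41.50) → (82.23,42.88) → (199.04,25.20) → (262.35,27.87)

G21
G90
G00 X266.90 Y28.49
M3 S529
G1 X259.69 Y40.98 F1849
G1 X245.27 Y40.98
G1 X238.06 Y28.49
G1 X245.27 Y16.00
G1 X259.69 Y16.00
G1 X266.90 Y28.49
G00 X204.39 Y98.47
M3 S265
G1 X171.87 Y92.63 F4259
G1 X114.65 Y64.48
G1 X88.55 Y51.46
G00 X107.26 Y83.77
M3 S940
G1 X187.87 Y33.83 F1095
G1 X268.04 Y44.44
G1 X60.37 Y64.61
G1 X131.98 Y38.59
G1 X14.45 Y120.66
G00 X18.08 Y41.50
M3 S940
G1 X82.23 Y42.88 F1095
G1 X199.04 Y25.20
G1 X262.35 Y27.87
M5
G00 X0.00 Y0.00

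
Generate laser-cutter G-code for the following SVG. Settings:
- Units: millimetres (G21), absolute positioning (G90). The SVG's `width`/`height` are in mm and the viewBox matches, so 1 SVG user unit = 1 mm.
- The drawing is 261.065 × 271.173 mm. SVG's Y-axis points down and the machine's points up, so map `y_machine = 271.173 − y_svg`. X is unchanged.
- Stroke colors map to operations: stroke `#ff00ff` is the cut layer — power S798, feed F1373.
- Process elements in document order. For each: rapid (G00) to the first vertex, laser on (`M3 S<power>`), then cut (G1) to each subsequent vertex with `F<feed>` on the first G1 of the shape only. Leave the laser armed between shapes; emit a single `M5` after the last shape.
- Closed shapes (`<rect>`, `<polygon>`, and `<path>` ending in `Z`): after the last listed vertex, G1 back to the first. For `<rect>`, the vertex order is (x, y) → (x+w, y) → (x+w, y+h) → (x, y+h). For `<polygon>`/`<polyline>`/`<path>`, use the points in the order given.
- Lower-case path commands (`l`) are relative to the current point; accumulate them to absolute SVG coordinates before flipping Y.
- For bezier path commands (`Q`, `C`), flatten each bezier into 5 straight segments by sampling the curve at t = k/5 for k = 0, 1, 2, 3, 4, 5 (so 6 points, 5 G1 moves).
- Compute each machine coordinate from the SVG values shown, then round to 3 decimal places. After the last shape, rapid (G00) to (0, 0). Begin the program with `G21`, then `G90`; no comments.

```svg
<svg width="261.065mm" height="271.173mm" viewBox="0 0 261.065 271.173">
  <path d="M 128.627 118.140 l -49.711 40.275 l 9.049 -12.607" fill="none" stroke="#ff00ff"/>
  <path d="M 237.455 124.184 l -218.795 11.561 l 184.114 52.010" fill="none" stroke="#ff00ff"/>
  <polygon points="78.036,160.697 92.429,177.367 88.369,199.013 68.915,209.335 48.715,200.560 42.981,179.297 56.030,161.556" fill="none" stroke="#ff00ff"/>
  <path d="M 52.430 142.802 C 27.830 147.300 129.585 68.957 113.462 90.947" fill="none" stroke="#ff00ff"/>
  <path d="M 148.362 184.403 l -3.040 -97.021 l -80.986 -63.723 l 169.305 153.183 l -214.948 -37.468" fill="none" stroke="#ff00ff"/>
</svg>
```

1 u = 1 mm; y_m = 271.173 − y.

[1] `<path>` open polyline, #ff00ff→cut S798 F1373: (128.627,153.033) → (78.916,112.758) → (87.965,125.365)

[2] `<path>` open polyline, #ff00ff→cut S798 F1373: (237.455,146.989) → (18.660,135.428) → (202.774,83.418)

[3] `<polygon>` regular polygon, #ff00ff→cut S798 F1373: (78.036,110.476) → (92.429,93.806) → (88.369,72.160) → (68.915,61.838) → (48.715,70.613) → (42.981,91.876) → (56.030,109.617) → (78.036,110.476) (closed)

[4] `<path>` cubic bezier, #ff00ff→cut S798 F1373: (52.430,128.371) → (50.879,134.148) → (67.929,151.014) → (91.859,170.177) → (110.944,182.845) → (113.462,180.226)

[5] `<path>` open polyline, #ff00ff→cut S798 F1373: (148.362,86.770) → (145.322,183.791) → (64.336,247.514) → (233.641,94.331) → (18.693,131.799)

G21
G90
G00 X128.627 Y153.033
M3 S798
G1 X78.916 Y112.758 F1373
G1 X87.965 Y125.365
G00 X237.455 Y146.989
M3 S798
G1 X18.660 Y135.428 F1373
G1 X202.774 Y83.418
G00 X78.036 Y110.476
M3 S798
G1 X92.429 Y93.806 F1373
G1 X88.369 Y72.160
G1 X68.915 Y61.838
G1 X48.715 Y70.613
G1 X42.981 Y91.876
G1 X56.030 Y109.617
G1 X78.036 Y110.476
G00 X52.430 Y128.371
M3 S798
G1 X50.879 Y134.148 F1373
G1 X67.929 Y151.014
G1 X91.859 Y170.177
G1 X110.944 Y182.845
G1 X113.462 Y180.226
G00 X148.362 Y86.770
M3 S798
G1 X145.322 Y183.791 F1373
G1 X64.336 Y247.514
G1 X233.641 Y94.331
G1 X18.693 Y131.799
M5
G00 X0.000 Y0.000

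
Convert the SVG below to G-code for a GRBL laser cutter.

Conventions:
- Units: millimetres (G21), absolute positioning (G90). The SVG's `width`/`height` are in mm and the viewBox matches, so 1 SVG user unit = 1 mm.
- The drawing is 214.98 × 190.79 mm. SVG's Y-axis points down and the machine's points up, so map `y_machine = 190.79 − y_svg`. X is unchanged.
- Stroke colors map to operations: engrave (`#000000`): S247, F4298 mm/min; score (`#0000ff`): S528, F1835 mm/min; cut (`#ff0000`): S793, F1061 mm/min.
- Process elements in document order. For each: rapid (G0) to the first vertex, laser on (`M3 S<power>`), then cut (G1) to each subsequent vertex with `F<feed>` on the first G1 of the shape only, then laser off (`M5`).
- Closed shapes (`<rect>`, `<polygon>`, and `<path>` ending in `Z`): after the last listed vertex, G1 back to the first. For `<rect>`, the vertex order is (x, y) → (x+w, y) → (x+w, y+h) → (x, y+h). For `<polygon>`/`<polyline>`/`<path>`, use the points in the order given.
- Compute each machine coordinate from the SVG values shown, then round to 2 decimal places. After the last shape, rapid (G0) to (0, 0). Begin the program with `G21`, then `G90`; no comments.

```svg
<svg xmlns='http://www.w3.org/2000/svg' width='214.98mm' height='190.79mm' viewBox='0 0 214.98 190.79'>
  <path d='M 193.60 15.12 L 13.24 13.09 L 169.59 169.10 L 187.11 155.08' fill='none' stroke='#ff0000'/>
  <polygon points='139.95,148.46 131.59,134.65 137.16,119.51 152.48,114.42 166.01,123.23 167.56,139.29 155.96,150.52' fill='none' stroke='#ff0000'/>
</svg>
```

1 u = 1 mm; y_m = 190.79 − y.

[1] `<path>` open polyline, #ff0000→cut S793 F1061: (193.60,175.67) → (13.24,177.70) → (169.59,21.69) → (187.11,35.71)

[2] `<polygon>` regular polygon, #ff0000→cut S793 F1061: (139.95,42.33) → (131.59,56.14) → (137.16,71.28) → (152.48,76.37) → (166.01,67.56) → (167.56,51.50) → (155.96,40.27) → (139.95,42.33) (closed)

G21
G90
G0 X193.60 Y175.67
M3 S793
G1 X13.24 Y177.70 F1061
G1 X169.59 Y21.69
G1 X187.11 Y35.71
M5
G0 X139.95 Y42.33
M3 S793
G1 X131.59 Y56.14 F1061
G1 X137.16 Y71.28
G1 X152.48 Y76.37
G1 X166.01 Y67.56
G1 X167.56 Y51.50
G1 X155.96 Y40.27
G1 X139.95 Y42.33
M5
G0 X0.00 Y0.00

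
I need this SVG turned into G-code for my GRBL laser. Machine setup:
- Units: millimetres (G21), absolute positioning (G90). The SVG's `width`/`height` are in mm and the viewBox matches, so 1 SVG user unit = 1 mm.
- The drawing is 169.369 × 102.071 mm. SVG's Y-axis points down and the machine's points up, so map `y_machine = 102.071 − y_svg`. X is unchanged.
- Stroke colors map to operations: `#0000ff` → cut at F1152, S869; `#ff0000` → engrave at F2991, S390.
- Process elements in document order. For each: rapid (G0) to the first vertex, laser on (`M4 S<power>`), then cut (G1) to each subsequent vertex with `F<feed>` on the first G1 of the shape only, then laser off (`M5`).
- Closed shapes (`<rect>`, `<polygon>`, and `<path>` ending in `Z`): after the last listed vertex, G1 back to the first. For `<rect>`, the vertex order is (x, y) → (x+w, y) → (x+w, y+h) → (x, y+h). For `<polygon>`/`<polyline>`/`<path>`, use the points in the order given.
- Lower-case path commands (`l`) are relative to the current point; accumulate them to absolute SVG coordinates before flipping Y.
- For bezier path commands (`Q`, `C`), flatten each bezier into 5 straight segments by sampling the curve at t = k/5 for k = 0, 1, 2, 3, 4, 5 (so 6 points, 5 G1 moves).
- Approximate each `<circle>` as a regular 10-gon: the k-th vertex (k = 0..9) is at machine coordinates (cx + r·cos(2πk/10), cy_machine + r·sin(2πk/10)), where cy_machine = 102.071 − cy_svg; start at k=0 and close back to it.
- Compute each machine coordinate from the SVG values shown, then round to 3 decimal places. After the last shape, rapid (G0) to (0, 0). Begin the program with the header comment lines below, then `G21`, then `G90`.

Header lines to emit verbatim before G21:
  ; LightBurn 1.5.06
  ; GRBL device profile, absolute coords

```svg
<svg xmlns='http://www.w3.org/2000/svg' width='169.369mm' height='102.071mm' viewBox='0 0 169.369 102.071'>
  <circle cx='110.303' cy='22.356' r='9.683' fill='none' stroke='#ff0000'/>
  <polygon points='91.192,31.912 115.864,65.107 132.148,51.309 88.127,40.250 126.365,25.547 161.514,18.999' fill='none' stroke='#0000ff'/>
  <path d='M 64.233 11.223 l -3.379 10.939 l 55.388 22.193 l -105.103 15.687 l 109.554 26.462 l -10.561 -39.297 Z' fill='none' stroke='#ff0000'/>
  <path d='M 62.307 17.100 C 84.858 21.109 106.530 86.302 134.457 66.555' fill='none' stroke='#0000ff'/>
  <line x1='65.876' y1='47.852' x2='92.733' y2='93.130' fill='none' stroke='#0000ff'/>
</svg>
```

Since the viewBox matches the mm dimensions, user units are millimetres directly. The only transform is the Y-flip y_m = 102.071 − y_svg.

Shape 1 is a circle drawn with `<circle>`. Its stroke #ff0000 means engrave at S390, F2991. After flipping Y the toolpath is (119.986,79.715) → (118.137,85.407) → (113.295,88.924) → (107.311,88.924) → (102.469,85.407) → (100.620,79.715) → (102.469,74.023) → (107.311,70.506) → (113.295,70.506) → (118.137,74.023) → (119.986,79.715), returning to the start.

Shape 2 is a closed polygon drawn with `<polygon>`. Its stroke #0000ff means cut at S869, F1152. After flipping Y the toolpath is (91.192,70.159) → (115.864,36.964) → (132.148,50.762) → (88.127,61.821) → (126.365,76.524) → (161.514,83.072) → (91.192,70.159), returning to the start.

Shape 3 is a closed polygon drawn with `<path>`. Its stroke #ff0000 means engrave at S390, F2991. After flipping Y the toolpath is (64.233,90.848) → (60.854,79.909) → (116.242,57.716) → (11.139,42.029) → (120.693,15.567) → (110.132,54.864) → (64.233,90.848), returning to the start.

Shape 4 is a cubic bezier drawn with `<path>`. Its stroke #0000ff means cut at S869, F1152. After flipping Y the toolpath is (62.307,84.971) → (75.789,76.393) → (89.403,60.144) → (103.490,43.239) → (118.394,32.692) → (134.457,35.516).

Shape 5 is a line segment drawn with `<line>`. Its stroke #0000ff means cut at S869, F1152. After flipping Y the toolpath is (65.876,54.219) → (92.733,8.941).

; LightBurn 1.5.06
; GRBL device profile, absolute coords
G21
G90
G0 X119.986 Y79.715
M4 S390
G1 X118.137 Y85.407 F2991
G1 X113.295 Y88.924
G1 X107.311 Y88.924
G1 X102.469 Y85.407
G1 X100.620 Y79.715
G1 X102.469 Y74.023
G1 X107.311 Y70.506
G1 X113.295 Y70.506
G1 X118.137 Y74.023
G1 X119.986 Y79.715
M5
G0 X91.192 Y70.159
M4 S869
G1 X115.864 Y36.964 F1152
G1 X132.148 Y50.762
G1 X88.127 Y61.821
G1 X126.365 Y76.524
G1 X161.514 Y83.072
G1 X91.192 Y70.159
M5
G0 X64.233 Y90.848
M4 S390
G1 X60.854 Y79.909 F2991
G1 X116.242 Y57.716
G1 X11.139 Y42.029
G1 X120.693 Y15.567
G1 X110.132 Y54.864
G1 X64.233 Y90.848
M5
G0 X62.307 Y84.971
M4 S869
G1 X75.789 Y76.393 F1152
G1 X89.403 Y60.144
G1 X103.490 Y43.239
G1 X118.394 Y32.692
G1 X134.457 Y35.516
M5
G0 X65.876 Y54.219
M4 S869
G1 X92.733 Y8.941 F1152
M5
G0 X0.000 Y0.000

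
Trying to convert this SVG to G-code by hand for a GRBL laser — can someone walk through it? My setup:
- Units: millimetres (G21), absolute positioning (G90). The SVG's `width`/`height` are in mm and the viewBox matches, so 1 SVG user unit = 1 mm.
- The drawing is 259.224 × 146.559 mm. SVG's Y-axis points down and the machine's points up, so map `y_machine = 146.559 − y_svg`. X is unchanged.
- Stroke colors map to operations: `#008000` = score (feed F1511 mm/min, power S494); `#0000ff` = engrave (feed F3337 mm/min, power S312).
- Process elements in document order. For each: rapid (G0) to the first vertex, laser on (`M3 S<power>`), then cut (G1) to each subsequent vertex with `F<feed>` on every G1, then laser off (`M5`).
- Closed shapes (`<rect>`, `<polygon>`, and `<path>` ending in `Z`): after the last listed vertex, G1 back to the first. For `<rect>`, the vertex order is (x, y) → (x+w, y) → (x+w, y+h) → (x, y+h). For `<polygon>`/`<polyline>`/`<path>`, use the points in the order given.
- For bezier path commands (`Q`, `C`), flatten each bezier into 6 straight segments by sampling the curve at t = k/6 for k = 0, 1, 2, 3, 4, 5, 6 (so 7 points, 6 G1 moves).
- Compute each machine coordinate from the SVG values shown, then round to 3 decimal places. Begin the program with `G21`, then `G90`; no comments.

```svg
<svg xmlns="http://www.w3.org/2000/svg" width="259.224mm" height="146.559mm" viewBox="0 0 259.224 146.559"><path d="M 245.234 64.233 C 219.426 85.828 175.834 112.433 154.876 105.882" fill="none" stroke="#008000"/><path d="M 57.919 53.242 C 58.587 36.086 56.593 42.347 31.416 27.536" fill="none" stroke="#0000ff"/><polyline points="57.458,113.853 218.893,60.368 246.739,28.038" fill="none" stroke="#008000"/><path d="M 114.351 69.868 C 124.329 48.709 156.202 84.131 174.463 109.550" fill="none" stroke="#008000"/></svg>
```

G21
G90
G0 X245.234 Y82.326
M3 S494
G1 X231.035 Y71.288 F1511
G1 X214.995 Y60.475 F1511
G1 X198.236 Y50.947 F1511
G1 X181.882 Y43.764 F1511
G1 X167.054 Y39.988 F1511
G1 X154.876 Y40.677 F1511
M5
G0 X57.919 Y93.317
M3 S312
G1 X57.936 Y100.150 F3337
G1 X56.940 Y104.315 F3337
G1 X54.359 Y107.049 F3337
G1 X49.625 Y109.588 F3337
G1 X42.168 Y113.168 F3337
G1 X31.416 Y119.023 F3337
M5
G0 X57.458 Y32.706
M3 S494
G1 X218.893 Y86.191 F1511
G1 X246.739 Y118.521 F1511
M5
G0 X114.351 Y76.691
M3 S494
G1 X121.000 Y82.864 F1511
G1 X130.312 Y81.456 F1511
G1 X141.301 Y74.317 F1511
G1 X152.980 Y63.296 F1511
G1 X164.363 Y50.244 F1511
G1 X174.463 Y37.009 F1511
M5

1 u = 1 mm; y_m = 146.559 − y.

[1] `<path>` cubic bezier, #008000→score S494 F1511: (245.234,82.326) → (231.035,71.288) → (214.995,60.475) → (198.236,50.947) → (181.882,43.764) → (167.054,39.988) → (154.876,40.677)

[2] `<path>` cubic bezier, #0000ff→engrave S312 F3337: (57.919,93.317) → (57.936,100.150) → (56.940,104.315) → (54.359,107.049) → (49.625,109.588) → (42.168,113.168) → (31.416,119.023)

[3] `<polyline>` open polyline, #008000→score S494 F1511: (57.458,32.706) → (218.893,86.191) → (246.739,118.521)

[4] `<path>` cubic bezier, #008000→score S494 F1511: (114.351,76.691) → (121.000,82.864) → (130.312,81.456) → (141.301,74.317) → (152.980,63.296) → (164.363,50.244) → (174.463,37.009)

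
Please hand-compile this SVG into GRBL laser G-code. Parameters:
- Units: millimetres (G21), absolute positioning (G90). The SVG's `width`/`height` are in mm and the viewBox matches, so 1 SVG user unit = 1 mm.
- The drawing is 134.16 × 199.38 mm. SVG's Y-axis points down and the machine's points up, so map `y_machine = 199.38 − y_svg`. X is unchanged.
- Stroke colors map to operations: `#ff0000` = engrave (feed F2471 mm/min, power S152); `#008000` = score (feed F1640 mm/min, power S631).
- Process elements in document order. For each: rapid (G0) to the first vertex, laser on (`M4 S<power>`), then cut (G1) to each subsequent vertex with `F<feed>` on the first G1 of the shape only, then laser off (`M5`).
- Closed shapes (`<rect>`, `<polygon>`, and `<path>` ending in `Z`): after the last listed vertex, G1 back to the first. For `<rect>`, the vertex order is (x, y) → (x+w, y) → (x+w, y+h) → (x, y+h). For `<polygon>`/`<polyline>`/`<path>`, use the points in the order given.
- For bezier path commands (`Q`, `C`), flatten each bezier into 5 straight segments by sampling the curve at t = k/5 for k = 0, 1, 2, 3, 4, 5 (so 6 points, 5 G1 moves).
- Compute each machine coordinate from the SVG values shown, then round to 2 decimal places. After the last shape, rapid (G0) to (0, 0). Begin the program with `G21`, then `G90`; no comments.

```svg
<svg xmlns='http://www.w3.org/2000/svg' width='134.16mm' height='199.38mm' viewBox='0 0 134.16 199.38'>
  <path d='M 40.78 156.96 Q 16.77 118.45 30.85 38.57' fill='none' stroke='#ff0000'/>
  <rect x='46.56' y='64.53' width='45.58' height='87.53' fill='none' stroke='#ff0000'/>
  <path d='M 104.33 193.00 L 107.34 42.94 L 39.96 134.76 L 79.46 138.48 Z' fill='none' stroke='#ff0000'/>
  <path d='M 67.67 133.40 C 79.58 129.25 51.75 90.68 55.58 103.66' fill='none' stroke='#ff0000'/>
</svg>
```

1 u = 1 mm; y_m = 199.38 − y.

[1] `<path>` quadratic bezier, #ff0000→engrave S152 F2471: (40.78,42.42) → (32.70,59.48) → (27.67,79.85) → (25.68,103.53) → (26.74,130.51) → (30.85,160.81)

[2] `<rect>` rectangle, #ff0000→engrave S152 F2471: (46.56,134.85) → (92.14,134.85) → (92.14,47.32) → (46.56,47.32) → (46.56,134.85) (closed)

[3] `<path>` closed polygon, #ff0000→engrave S152 F2471: (104.33,6.38) → (107.34,156.44) → (39.96,64.62) → (79.46,60.90) → (104.33,6.38) (closed)

[4] `<path>` cubic bezier, #ff0000→engrave S152 F2471: (67.67,65.98) → (70.62,71.91) → (67.46,81.98) → (61.61,92.05) → (56.51,98.01) → (55.58,95.72)

G21
G90
G0 X40.78 Y42.42
M4 S152
G1 X32.70 Y59.48 F2471
G1 X27.67 Y79.85
G1 X25.68 Y103.53
G1 X26.74 Y130.51
G1 X30.85 Y160.81
M5
G0 X46.56 Y134.85
M4 S152
G1 X92.14 Y134.85 F2471
G1 X92.14 Y47.32
G1 X46.56 Y47.32
G1 X46.56 Y134.85
M5
G0 X104.33 Y6.38
M4 S152
G1 X107.34 Y156.44 F2471
G1 X39.96 Y64.62
G1 X79.46 Y60.90
G1 X104.33 Y6.38
M5
G0 X67.67 Y65.98
M4 S152
G1 X70.62 Y71.91 F2471
G1 X67.46 Y81.98
G1 X61.61 Y92.05
G1 X56.51 Y98.01
G1 X55.58 Y95.72
M5
G0 X0.00 Y0.00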